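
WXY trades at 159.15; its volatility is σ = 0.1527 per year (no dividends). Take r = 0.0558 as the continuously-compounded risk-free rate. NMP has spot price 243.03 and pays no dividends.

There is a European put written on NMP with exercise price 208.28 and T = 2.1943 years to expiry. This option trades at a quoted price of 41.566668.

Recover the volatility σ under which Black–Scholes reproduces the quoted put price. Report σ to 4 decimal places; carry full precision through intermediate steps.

sigma = 0.5477

At σ = 0.5477 the Black–Scholes value reproduces the quote:
σ√T = 0.5477·√2.1943 = 0.811317
d₁ = (ln(S/K) + (r+σ²/2)T) / (σ√T) = (ln(243.03/208.28) + (0.0558+0.5477²/2)·2.1943) / 0.811317 = (0.154302 + 0.451560) / 0.811317 = 0.746763
d₂ = d₁ − σ√T = 0.746763 − 0.811317 = -0.064555
e^{−rT} = 0.884757
N(−d₁) = 0.227603,  N(−d₂) = 0.525736
V = K·e^{−rT}·N(−d₂) − S·N(−d₁) = 96.881134 − 55.314466 = 41.566668 (the observed quote) — the price is monotone increasing in volatility, hence this σ is the only solution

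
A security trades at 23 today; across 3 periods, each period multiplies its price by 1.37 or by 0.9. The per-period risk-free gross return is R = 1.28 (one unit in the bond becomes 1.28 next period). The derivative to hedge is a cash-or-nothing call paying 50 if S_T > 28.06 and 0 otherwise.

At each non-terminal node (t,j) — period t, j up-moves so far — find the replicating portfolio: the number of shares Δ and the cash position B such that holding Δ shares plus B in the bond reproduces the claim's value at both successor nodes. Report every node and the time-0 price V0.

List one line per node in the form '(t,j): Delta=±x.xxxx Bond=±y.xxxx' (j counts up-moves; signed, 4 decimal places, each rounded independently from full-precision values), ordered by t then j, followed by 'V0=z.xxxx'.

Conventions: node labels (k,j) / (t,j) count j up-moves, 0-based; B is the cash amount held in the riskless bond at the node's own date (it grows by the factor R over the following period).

(0,0): Delta=0.8741 Bond=1.4486
(1,0): Delta=3.2462 Bond=-47.2477
(1,1): Delta=0.5051 Bond=13.4835
(2,0): Delta=0.0000 Bond=0.0000
(2,1): Delta=3.7513 Bond=-74.8005
(2,2): Delta=0.0000 Bond=39.0625
V0=21.5540

No-arbitrage ⇒ martingale measure with p* = (R−d)/(u−d) = 0.8085.
Expiry values: V(3,0)=0.0000, V(3,1)=0.0000, V(3,2)=50.0000, V(3,3)=50.0000
Node (2,0) S=18.6300: V=(p*·0.0000+(1−p*)·0.0000)/1.28=0.0000; Δ=(0.0000−0.0000)/(25.5231−16.7670)=0.0000; B=V−Δ·S=0.0000
Node (2,1) S=28.3590: V=(p*·50.0000+(1−p*)·0.0000)/1.28=31.5824; Δ=(50.0000−0.0000)/(38.8518−25.5231)=3.7513; B=V−Δ·S=-74.8005
Node (2,2) S=43.1687: V=(p*·50.0000+(1−p*)·50.0000)/1.28=39.0625; Δ=(50.0000−50.0000)/(59.1411−38.8518)=0.0000; B=V−Δ·S=39.0625
Node (1,0) S=20.7000: V=(p*·31.5824+(1−p*)·0.0000)/1.28=19.9490; Δ=(31.5824−0.0000)/(28.3590−18.6300)=3.2462; B=V−Δ·S=-47.2477
Node (1,1) S=31.5100: V=(p*·39.0625+(1−p*)·31.5824)/1.28=29.3986; Δ=(39.0625−31.5824)/(43.1687−28.3590)=0.5051; B=V−Δ·S=13.4835
Node (0,0) S=23.0000: V=(p*·29.3986+(1−p*)·19.9490)/1.28=21.5540; Δ=(29.3986−19.9490)/(31.5100−20.7000)=0.8741; B=V−Δ·S=1.4486
Verification: the root portfolio costs Δ(0,0)·S0 + B(0,0) = 21.5540, matching V0.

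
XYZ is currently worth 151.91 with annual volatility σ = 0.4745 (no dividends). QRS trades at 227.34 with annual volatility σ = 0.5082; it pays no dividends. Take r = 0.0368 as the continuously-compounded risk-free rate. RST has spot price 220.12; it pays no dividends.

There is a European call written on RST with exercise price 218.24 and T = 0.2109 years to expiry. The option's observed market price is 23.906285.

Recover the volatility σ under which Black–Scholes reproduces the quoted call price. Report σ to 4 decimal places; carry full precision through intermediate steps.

sigma = 0.5534

At σ = 0.5534 the Black–Scholes value reproduces the quote:
σ√T = 0.5534·√0.2109 = 0.254143
d₁ = (ln(S/K) + (r+σ²/2)T) / (σ√T) = (ln(220.12/218.24) + (0.0368+0.5534²/2)·0.2109) / 0.254143 = (0.008577 + 0.040055) / 0.254143 = 0.191360
d₂ = d₁ − σ√T = 0.191360 − 0.254143 = -0.062782
e^{−rT} = 0.992269
N(d₁) = 0.575878,  N(d₂) = 0.474970
V = S·N(d₁) − K·e^{−rT}·N(d₂) = 126.762348 − 102.856063 = 23.906285 (the quoted price), and the Black–Scholes price is strictly increasing in σ, so σ is unique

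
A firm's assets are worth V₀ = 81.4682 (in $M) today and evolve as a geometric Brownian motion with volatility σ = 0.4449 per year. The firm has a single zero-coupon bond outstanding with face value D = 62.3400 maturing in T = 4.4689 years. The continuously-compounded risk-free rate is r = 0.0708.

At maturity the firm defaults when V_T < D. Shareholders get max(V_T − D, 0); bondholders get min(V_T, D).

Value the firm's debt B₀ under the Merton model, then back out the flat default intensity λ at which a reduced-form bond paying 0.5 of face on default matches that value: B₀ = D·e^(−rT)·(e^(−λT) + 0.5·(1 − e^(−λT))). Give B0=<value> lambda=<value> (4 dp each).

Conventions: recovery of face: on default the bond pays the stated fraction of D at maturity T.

B0=36.6461 lambda=0.1094

Work the structural quantities from V₀ = 81.4682 against face 62.3400:
d₁ = [ln(V₀/D) + (r + σ²/2)T] / (σ√T)
   = [ln(81.4682/62.3400) + (0.0708 + 0.5·0.4449²)·4.4689] / (0.4449·√4.4689)
   = [0.267609 + 0.758676] / 0.940508 = 1.091203
d₂ = d₁ − σ√T = 1.091203 − 0.940508 = 0.150695
N(d₁) = 0.862408,  N(d₂) = 0.559892,  e^(−rT) = 0.728769
E₀ = V₀·N(d₁) − D·e^(−rT)·N(d₂)
   = 81.4682·0.862408 − 62.3400·0.728769·0.559892 = 44.822142
B₀ = V₀ − E₀ = 81.4682 − 44.822142 = 36.646058
e^(−λT) = (B₀·e^(rT)/D − 0.5)/(1 − 0.5) = (36.6461·1.372176/62.3400 − 0.5)/0.5 = 0.61324719
λ = −ln(0.61324719)/4.4689 = 0.109420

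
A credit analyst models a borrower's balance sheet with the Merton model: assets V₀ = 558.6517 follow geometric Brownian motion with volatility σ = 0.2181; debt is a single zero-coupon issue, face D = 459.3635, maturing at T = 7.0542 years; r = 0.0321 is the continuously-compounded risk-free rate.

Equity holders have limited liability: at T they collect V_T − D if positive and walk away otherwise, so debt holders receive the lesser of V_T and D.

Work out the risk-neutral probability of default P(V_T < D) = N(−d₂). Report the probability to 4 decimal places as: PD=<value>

PD=0.3303

With assets at 558.6517 and a single debt payment of 459.3635 at 7.0542 years:
d₁ = [ln(V₀/D) + (r + σ²/2)T] / (σ√T)
   = [ln(558.6517/459.3635) + (0.0321 + 0.5·0.2181²)·7.0542] / (0.2181·√7.0542)
   = [0.195684 + 0.394216] / 0.579268 = 1.018354
d₂ = d₁ − σ√T = 1.018354 − 0.579268 = 0.439086
risk-neutral PD = N(−d₂) = N(-0.439086) = 0.330300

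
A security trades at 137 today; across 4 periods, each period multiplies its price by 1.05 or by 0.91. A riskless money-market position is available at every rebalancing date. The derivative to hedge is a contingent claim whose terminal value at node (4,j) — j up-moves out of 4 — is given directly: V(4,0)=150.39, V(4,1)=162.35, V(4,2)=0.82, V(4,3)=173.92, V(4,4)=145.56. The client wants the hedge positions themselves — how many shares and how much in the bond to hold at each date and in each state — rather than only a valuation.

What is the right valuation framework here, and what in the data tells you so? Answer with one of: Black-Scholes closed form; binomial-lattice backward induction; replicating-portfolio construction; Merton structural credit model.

Key observation: the deliverable is the dynamic trading strategy on the 4-step tree (spot 137, moves 1.05 and 0.91), so the valuation must go through the node-by-node replicating-portfolio solve.

framework: replicating-portfolio construction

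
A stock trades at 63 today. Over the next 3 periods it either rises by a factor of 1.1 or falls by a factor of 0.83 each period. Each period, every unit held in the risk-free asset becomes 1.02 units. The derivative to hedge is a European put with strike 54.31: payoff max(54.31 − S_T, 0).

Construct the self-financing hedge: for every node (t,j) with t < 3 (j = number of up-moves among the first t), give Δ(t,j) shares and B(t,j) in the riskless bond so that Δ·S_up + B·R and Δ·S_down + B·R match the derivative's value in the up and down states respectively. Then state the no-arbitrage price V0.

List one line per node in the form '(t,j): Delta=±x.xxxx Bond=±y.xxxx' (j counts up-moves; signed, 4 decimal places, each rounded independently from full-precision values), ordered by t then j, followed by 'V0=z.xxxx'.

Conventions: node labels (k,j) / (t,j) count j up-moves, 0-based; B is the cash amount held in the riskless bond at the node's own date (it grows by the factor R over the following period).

(0,0): Delta=-0.2129 Bond=15.0099
(1,0): Delta=-0.5621 Bond=33.5692
(1,1): Delta=-0.1020 Bond=7.6220
(2,0): Delta=-1.0000 Bond=53.2451
(2,1): Delta=-0.4230 Bond=26.2388
(2,2): Delta=0.0000 Bond=0.0000
V0=1.5956

Risk-neutral probability p* = (R−d)/(u−d) = (1.02−0.83)/(1.1−0.83) = 0.7037.
Terminal payoffs: V(3,0)=18.2874, V(3,1)=6.5692, V(3,2)=0.0000, V(3,3)=0.0000
(2,0): S=43.4007. Δ = (V_up−V_dn)/(S_up−S_dn) = (6.5692−18.2874)/(47.7408−36.0226) = -1.0000. V = [p*·6.5692 + (1−p*)·18.2874]/1.02 = 9.8444. B = V − Δ·S = 53.2451.
(2,1): S=57.5190. Δ = (V_up−V_dn)/(S_up−S_dn) = (0.0000−6.5692)/(63.2709−47.7408) = -0.4230. V = [p*·0.0000 + (1−p*)·6.5692]/1.02 = 1.9083. B = V − Δ·S = 26.2388.
(2,2): S=76.2300. Δ = (V_up−V_dn)/(S_up−S_dn) = (0.0000−0.0000)/(83.8530−63.2709) = 0.0000. V = [p*·0.0000 + (1−p*)·0.0000]/1.02 = 0.0000. B = V − Δ·S = 0.0000.
(1,0): S=52.2900. Δ = (V_up−V_dn)/(S_up−S_dn) = (1.9083−9.8444)/(57.5190−43.4007) = -0.5621. V = [p*·1.9083 + (1−p*)·9.8444]/1.02 = 4.1762. B = V − Δ·S = 33.5692.
(1,1): S=69.3000. Δ = (V_up−V_dn)/(S_up−S_dn) = (0.0000−1.9083)/(76.2300−57.5190) = -0.1020. V = [p*·0.0000 + (1−p*)·1.9083]/1.02 = 0.5543. B = V − Δ·S = 7.6220.
(0,0): S=63.0000. Δ = (V_up−V_dn)/(S_up−S_dn) = (0.5543−4.1762)/(69.3000−52.2900) = -0.2129. V = [p*·0.5543 + (1−p*)·4.1762]/1.02 = 1.5956. B = V − Δ·S = 15.0099.
Verification: the root portfolio costs Δ(0,0)·S0 + B(0,0) = 1.5956, matching V0.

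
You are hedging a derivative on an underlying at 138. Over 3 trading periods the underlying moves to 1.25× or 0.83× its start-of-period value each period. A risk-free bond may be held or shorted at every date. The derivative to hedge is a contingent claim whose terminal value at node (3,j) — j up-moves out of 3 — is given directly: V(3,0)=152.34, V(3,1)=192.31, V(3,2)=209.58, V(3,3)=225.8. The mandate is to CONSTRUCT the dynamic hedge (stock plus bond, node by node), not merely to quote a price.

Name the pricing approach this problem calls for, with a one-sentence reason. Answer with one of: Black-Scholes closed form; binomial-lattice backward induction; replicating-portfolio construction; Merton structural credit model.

Key observation: the mandate to exhibit the hedge at every date and state singles out the replicating-portfolio construction on the 3-period tree with factors 1.25 and 0.83 from 138.

framework: replicating-portfolio construction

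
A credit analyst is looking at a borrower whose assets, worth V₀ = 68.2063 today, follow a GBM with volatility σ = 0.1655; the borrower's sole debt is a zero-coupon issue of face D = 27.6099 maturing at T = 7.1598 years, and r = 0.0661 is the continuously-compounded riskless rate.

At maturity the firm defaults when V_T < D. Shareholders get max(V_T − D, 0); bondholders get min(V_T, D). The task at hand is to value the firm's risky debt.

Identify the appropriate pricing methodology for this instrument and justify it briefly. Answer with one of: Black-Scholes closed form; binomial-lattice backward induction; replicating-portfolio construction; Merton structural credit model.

framework: Merton structural credit model

Key observation: with the firm-asset dynamics (V₀ = 68.2063) and a single zero-coupon liability of face 27.6099 given, debt value, spread, and default probability all derive from the option view of the balance sheet.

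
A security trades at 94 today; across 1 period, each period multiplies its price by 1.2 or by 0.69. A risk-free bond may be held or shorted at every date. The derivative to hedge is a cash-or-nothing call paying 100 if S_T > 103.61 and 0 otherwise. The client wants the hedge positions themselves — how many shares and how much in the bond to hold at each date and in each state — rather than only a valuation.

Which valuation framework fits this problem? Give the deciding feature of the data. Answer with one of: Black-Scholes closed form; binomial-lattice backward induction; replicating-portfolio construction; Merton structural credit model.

framework: replicating-portfolio construction

Key observation: since the answer must list Δ and B at each node of the 1.2/0.69 lattice on 94, the replicating-portfolio method — solving the two-state system at every node — is the one that applies.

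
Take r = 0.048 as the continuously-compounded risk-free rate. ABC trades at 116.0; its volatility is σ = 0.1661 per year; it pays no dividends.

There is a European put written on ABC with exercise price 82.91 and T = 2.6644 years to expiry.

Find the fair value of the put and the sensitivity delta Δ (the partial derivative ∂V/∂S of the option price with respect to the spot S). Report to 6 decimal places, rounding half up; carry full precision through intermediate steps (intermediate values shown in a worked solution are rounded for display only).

σ√T = 0.1661·√2.6644 = 0.271125
d₁ = (ln(S/K) + (r+σ²/2)T) / (σ√T) = (ln(116.0/82.91) + (0.048+0.1661²/2)·2.6644) / 0.271125 = (0.335835 + 0.164646) / 0.271125 = 1.845939
d₂ = d₁ − σ√T = 1.845939 − 0.271125 = 1.574814
e^{−rT} = 0.879949
N(−d₁) = 0.032451,  N(−d₂) = 0.057650
Put price V = K·e^{−rT}·N(−d₂) − S·N(−d₁) = 4.205920 − 3.764259 = 0.441662
Δ = −N(−d₁) = -0.032451

price = 0.441662
Δ = -0.032451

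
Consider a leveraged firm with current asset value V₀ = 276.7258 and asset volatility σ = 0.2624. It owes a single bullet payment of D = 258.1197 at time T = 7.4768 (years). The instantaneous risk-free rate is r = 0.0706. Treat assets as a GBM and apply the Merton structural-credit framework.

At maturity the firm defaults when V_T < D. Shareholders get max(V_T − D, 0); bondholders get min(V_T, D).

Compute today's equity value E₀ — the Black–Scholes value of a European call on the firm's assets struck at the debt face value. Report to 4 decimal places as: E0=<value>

E0=140.5475

Equity is a call on the firm's assets struck at D = 258.1197:
d₁ = [ln(V₀/D) + (r + σ²/2)T] / (σ√T)
   = [ln(276.7258/258.1197) + (0.0706 + 0.5·0.2624²)·7.4768] / (0.2624·√7.4768)
   = [0.069604 + 0.785265] / 0.717500 = 1.191455
d₂ = d₁ − σ√T = 1.191455 − 0.717500 = 0.473955
N(d₁) = 0.883263,  N(d₂) = 0.682234,  e^(−rT) = 0.589865
E₀ = V₀·N(d₁) − D·e^(−rT)·N(d₂)
   = 276.7258·0.883263 − 258.1197·0.589865·0.682234 = 140.547487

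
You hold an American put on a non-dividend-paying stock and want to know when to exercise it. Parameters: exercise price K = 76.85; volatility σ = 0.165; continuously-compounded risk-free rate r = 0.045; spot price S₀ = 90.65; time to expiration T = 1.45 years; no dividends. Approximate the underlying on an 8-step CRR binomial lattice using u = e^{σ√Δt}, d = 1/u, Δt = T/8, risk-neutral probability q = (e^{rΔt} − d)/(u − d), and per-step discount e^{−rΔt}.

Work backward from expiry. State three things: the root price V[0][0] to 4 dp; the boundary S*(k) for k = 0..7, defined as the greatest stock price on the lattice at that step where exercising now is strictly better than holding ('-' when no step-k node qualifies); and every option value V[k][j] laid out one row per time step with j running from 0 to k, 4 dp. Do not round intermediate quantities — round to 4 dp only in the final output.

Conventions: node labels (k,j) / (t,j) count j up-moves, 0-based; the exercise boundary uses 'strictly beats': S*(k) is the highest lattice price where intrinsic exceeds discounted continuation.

Δt=0.18125  u=1.07277  d=0.93216  q=0.54069  discount=0.99188
step 8 (expiry): payoffs max(K−S,0) = 25.1718 17.3766 8.4056 0.0000 0.0000 0.0000 0.0000 0.0000 0.0000
step 7: (k=7,j=0): S=55.4389, K−S=21.4111, hold=20.7868 ⇒ V=21.4111 exercise | (k=7,j=1): S=63.8014, K−S=13.0486, hold=12.4244 ⇒ V=13.0486 exercise | (k=7,j=2): S=73.4252, K−S=3.4248, hold=3.8294 ⇒ V=3.8294 continue | (k=7,j=3): S=84.5007, K−S=0.0000, hold=0.0000 ⇒ V=0.0000 continue | (k=7,j=4): S=97.2468, K−S=0.0000, hold=0.0000 ⇒ V=0.0000 continue | (k=7,j=5): S=111.9156, K−S=0.0000, hold=0.0000 ⇒ V=0.0000 continue | (k=7,j=6): S=128.7969, K−S=0.0000, hold=0.0000 ⇒ V=0.0000 continue | (k=7,j=7): S=148.2247, K−S=0.0000, hold=0.0000 ⇒ V=0.0000 continue  boundary S*=63.8014
step 6: (k=6,j=0): S=59.4734, K−S=17.3766, hold=16.7524 ⇒ V=17.3766 exercise | (k=6,j=1): S=68.4444, K−S=8.4056, hold=7.9984 ⇒ V=8.4056 exercise | (k=6,j=2): S=78.7685, K−S=0.0000, hold=1.7446 ⇒ V=1.7446 continue | (k=6,j=3): S=90.6500, K−S=0.0000, hold=0.0000 ⇒ V=0.0000 continue | (k=6,j=4): S=104.3237, K−S=0.0000, hold=0.0000 ⇒ V=0.0000 continue | (k=6,j=5): S=120.0599, K−S=0.0000, hold=0.0000 ⇒ V=0.0000 continue | (k=6,j=6): S=138.1698, K−S=0.0000, hold=0.0000 ⇒ V=0.0000 continue  boundary S*=68.4444
step 5: (k=5,j=0): S=63.8014, K−S=13.0486, hold=12.4244 ⇒ V=13.0486 exercise | (k=5,j=1): S=73.4252, K−S=3.4248, hold=4.7651 ⇒ V=4.7651 continue | (k=5,j=2): S=84.5007, K−S=0.0000, hold=0.7948 ⇒ V=0.7948 continue | (k=5,j=3): S=97.2468, K−S=0.0000, hold=0.0000 ⇒ V=0.0000 continue | (k=5,j=4): S=111.9156, K−S=0.0000, hold=0.0000 ⇒ V=0.0000 continue | (k=5,j=5): S=128.7969, K−S=0.0000, hold=0.0000 ⇒ V=0.0000 continue  boundary S*=63.8014
step 4: (k=4,j=0): S=68.4444, K−S=8.4056, hold=8.5002 ⇒ V=8.5002 continue | (k=4,j=1): S=78.7685, K−S=0.0000, hold=2.5971 ⇒ V=2.5971 continue | (k=4,j=2): S=90.6500, K−S=0.0000, hold=0.3621 ⇒ V=0.3621 continue | (k=4,j=3): S=104.3237, K−S=0.0000, hold=0.0000 ⇒ V=0.0000 continue | (k=4,j=4): S=120.0599, K−S=0.0000, hold=0.0000 ⇒ V=0.0000 continue  boundary S*=-
step 3: (k=3,j=0): S=73.4252, K−S=3.4248, hold=5.2653 ⇒ V=5.2653 continue | (k=3,j=1): S=84.5007, K−S=0.0000, hold=1.3774 ⇒ V=1.3774 continue | (k=3,j=2): S=97.2468, K−S=0.0000, hold=0.1650 ⇒ V=0.1650 continue | (k=3,j=3): S=111.9156, K−S=0.0000, hold=0.0000 ⇒ V=0.0000 continue  boundary S*=-
step 2: (k=2,j=0): S=78.7685, K−S=0.0000, hold=3.1375 ⇒ V=3.1375 continue | (k=2,j=1): S=90.6500, K−S=0.0000, hold=0.7160 ⇒ V=0.7160 continue | (k=2,j=2): S=104.3237, K−S=0.0000, hold=0.0752 ⇒ V=0.0752 continue  boundary S*=-
step 1: (k=1,j=0): S=84.5007, K−S=0.0000, hold=1.8133 ⇒ V=1.8133 continue | (k=1,j=1): S=97.2468, K−S=0.0000, hold=0.3665 ⇒ V=0.3665 continue  boundary S*=-
step 0: (k=0,j=0): S=90.6500, K−S=0.0000, hold=1.0227 ⇒ V=1.0227 continue  boundary S*=-

price = 1.0227
boundary = - - - - - 63.8014 68.4444 63.8014
tree:
1.0227
1.8133 0.3665
3.1375 0.7160 0.0752
5.2653 1.3774 0.1650 0.0000
8.5002 2.5971 0.3621 0.0000 0.0000
13.0486 4.7651 0.7948 0.0000 0.0000 0.0000
17.3766 8.4056 1.7446 0.0000 0.0000 0.0000 0.0000
21.4111 13.0486 3.8294 0.0000 0.0000 0.0000 0.0000 0.0000
25.1718 17.3766 8.4056 0.0000 0.0000 0.0000 0.0000 0.0000 0.0000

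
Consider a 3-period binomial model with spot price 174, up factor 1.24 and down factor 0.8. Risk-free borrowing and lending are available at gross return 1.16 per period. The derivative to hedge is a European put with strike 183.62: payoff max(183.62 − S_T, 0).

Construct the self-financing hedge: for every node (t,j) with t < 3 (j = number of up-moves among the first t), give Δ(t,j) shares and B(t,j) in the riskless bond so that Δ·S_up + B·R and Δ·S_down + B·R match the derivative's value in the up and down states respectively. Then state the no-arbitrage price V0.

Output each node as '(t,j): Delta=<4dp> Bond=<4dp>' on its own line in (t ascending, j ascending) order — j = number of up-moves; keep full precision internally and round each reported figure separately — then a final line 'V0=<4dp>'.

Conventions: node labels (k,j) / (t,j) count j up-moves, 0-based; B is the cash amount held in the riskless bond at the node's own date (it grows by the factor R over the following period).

Risk-neutral probability p* = (R−d)/(u−d) = (1.16−0.8)/(1.24−0.8) = 0.8182.
Expiry values: V(3,0)=94.5320, V(3,1)=45.5336, V(3,2)=0.0000, V(3,3)=0.0000
Node (2,0) S=111.3600: V=(p*·45.5336+(1−p*)·94.5320)/1.16=46.9331; Δ=(45.5336−94.5320)/(138.0864−89.0880)=-1.0000; B=V−Δ·S=158.2931
Node (2,1) S=172.6080: V=(p*·0.0000+(1−p*)·45.5336)/1.16=7.1369; Δ=(0.0000−45.5336)/(214.0339−138.0864)=-0.5995; B=V−Δ·S=110.6224
Node (2,2) S=267.5424: V=(p*·0.0000+(1−p*)·0.0000)/1.16=0.0000; Δ=(0.0000−0.0000)/(331.7526−214.0339)=0.0000; B=V−Δ·S=0.0000
Node (1,0) S=139.2000: V=(p*·7.1369+(1−p*)·46.9331)/1.16=12.3902; Δ=(7.1369−46.9331)/(172.6080−111.3600)=-0.6498; B=V−Δ·S=102.8360
Node (1,1) S=215.7600: V=(p*·0.0000+(1−p*)·7.1369)/1.16=1.1186; Δ=(0.0000−7.1369)/(267.5424−172.6080)=-0.0752; B=V−Δ·S=17.3389
Node (0,0) S=174.0000: V=(p*·1.1186+(1−p*)·12.3902)/1.16=2.7310; Δ=(1.1186−12.3902)/(215.7600−139.2000)=-0.1472; B=V−Δ·S=28.3482
As a check, the time-0 holding Δ(0,0)·S0 + B(0,0) comes to 2.7310 — exactly V0.

(0,0): Delta=-0.1472 Bond=28.3482
(1,0): Delta=-0.6498 Bond=102.8360
(1,1): Delta=-0.0752 Bond=17.3389
(2,0): Delta=-1.0000 Bond=158.2931
(2,1): Delta=-0.5995 Bond=110.6224
(2,2): Delta=0.0000 Bond=0.0000
V0=2.7310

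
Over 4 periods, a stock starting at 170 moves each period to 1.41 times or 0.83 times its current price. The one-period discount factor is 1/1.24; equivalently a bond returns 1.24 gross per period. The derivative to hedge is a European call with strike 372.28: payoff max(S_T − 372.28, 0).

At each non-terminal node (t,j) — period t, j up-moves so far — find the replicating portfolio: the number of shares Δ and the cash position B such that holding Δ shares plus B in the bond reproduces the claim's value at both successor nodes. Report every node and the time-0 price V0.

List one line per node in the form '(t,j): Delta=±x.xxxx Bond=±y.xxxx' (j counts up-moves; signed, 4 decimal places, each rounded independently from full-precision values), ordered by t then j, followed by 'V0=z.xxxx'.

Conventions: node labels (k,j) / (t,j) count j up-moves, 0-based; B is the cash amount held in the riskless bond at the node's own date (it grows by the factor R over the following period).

(0,0): Delta=0.5737 Bond=-61.8073
(1,0): Delta=0.0923 Bond=-8.7217
(1,1): Delta=0.6912 Bond=-104.8027
(2,0): Delta=0.0000 Bond=0.0000
(2,1): Delta=0.1149 Bond=-15.2992
(2,2): Delta=0.8319 Bond=-177.4957
(3,0): Delta=0.0000 Bond=0.0000
(3,1): Delta=0.0000 Bond=0.0000
(3,2): Delta=0.1429 Bond=-26.8371
(3,3): Delta=1.0000 Bond=-300.2258
V0=35.7221

Arbitrage-free pricing uses the up-move probability p* = (R−d)/(u−d) = 0.7069, discounting each step at R = 1.24.
Expiry values: V(4,0)=0.0000, V(4,1)=0.0000, V(4,2)=0.0000, V(4,3)=23.2545, V(4,4)=299.6521
  t=3,j=0: stock 97.2038 → up 137.0573 (V=0.0000), down 80.6791 (V=0.0000). Price 0.0000; hedge Δ=0.0000, bond B=0.0000.
  t=3,j=1: stock 165.1293 → up 232.8324 (V=0.0000), down 137.0573 (V=0.0000). Price 0.0000; hedge Δ=0.0000, bond B=0.0000.
  t=3,j=2: stock 280.5209 → up 395.5345 (V=23.2545), down 232.8324 (V=0.0000). Price 13.2569; hedge Δ=0.1429, bond B=-26.8371.
  t=3,j=3: stock 476.5476 → up 671.9321 (V=299.6521), down 395.5345 (V=23.2545). Price 176.3218; hedge Δ=1.0000, bond B=-300.2258.
  t=2,j=0: stock 117.1130 → up 165.1293 (V=0.0000), down 97.2038 (V=0.0000). Price 0.0000; hedge Δ=0.0000, bond B=0.0000.
  t=2,j=1: stock 198.9510 → up 280.5209 (V=13.2569), down 165.1293 (V=0.0000). Price 7.5574; hedge Δ=0.1149, bond B=-15.2992.
  t=2,j=2: stock 337.9770 → up 476.5476 (V=176.3218), down 280.5209 (V=13.2569). Price 103.6507; hedge Δ=0.8319, bond B=-177.4957.
  t=1,j=0: stock 141.1000 → up 198.9510 (V=7.5574), down 117.1130 (V=0.0000). Price 4.3083; hedge Δ=0.0923, bond B=-8.7217.
  t=1,j=1: stock 239.7000 → up 337.9770 (V=103.6507), down 198.9510 (V=7.5574). Price 60.8754; hedge Δ=0.6912, bond B=-104.8027.
  t=0,j=0: stock 170.0000 → up 239.7000 (V=60.8754), down 141.1000 (V=4.3083). Price 35.7221; hedge Δ=0.5737, bond B=-61.8073.
Check: Δ(0,0)·S0 + B(0,0) = 35.7221 = V0.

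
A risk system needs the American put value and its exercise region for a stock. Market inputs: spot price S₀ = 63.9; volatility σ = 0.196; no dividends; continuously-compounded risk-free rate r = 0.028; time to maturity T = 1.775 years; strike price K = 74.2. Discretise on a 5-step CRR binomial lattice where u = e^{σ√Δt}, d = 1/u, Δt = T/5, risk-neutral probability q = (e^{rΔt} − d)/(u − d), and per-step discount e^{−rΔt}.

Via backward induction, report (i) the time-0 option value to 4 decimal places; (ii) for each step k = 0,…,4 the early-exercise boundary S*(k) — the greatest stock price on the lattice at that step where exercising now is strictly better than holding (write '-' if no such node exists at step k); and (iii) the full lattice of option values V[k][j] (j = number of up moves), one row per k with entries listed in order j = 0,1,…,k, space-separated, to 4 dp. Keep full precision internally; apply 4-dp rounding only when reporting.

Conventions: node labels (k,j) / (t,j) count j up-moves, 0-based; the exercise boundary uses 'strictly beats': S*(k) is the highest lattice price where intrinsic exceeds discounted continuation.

price = 11.8532
boundary = - 56.8570 50.5902 56.8570 63.9000
tree:
11.8532
17.3430 6.8829
23.6098 11.1731 2.9523
29.1858 17.3430 5.5452 0.5532
34.1472 23.6098 10.3000 1.1486 0.0000
38.5618 29.1858 17.3430 2.3845 0.0000 0.0000

Δt=0.35500  u=1.12387  d=0.88978  q=0.51351  discount=0.99011
step 5 (expiry): payoffs max(K−S,0) = 38.5618 29.1858 17.3430 2.3845 0.0000 0.0000
step 4: (k=4,j=0): S=40.0528, K−S=34.1472, hold=33.4134 ⇒ V=34.1472 exercise | (k=4,j=1): S=50.5902, K−S=23.6098, hold=22.8759 ⇒ V=23.6098 exercise | (k=4,j=2): S=63.9000, K−S=10.3000, hold=9.5661 ⇒ V=10.3000 exercise | (k=4,j=3): S=80.7114, K−S=0.0000, hold=1.1486 ⇒ V=1.1486 continue | (k=4,j=4): S=101.9458, K−S=0.0000, hold=0.0000 ⇒ V=0.0000 continue  boundary S*=63.9000
step 3: (k=3,j=0): S=45.0142, K−S=29.1858, hold=28.4519 ⇒ V=29.1858 exercise | (k=3,j=1): S=56.8570, K−S=17.3430, hold=16.6091 ⇒ V=17.3430 exercise | (k=3,j=2): S=71.8155, K−S=2.3845, hold=5.5452 ⇒ V=5.5452 continue | (k=3,j=3): S=90.7094, K−S=0.0000, hold=0.5532 ⇒ V=0.5532 continue  boundary S*=56.8570
step 2: (k=2,j=0): S=50.5902, K−S=23.6098, hold=22.8759 ⇒ V=23.6098 exercise | (k=2,j=1): S=63.9000, K−S=10.3000, hold=11.1731 ⇒ V=11.1731 continue | (k=2,j=2): S=80.7114, K−S=0.0000, hold=2.9523 ⇒ V=2.9523 continue  boundary S*=50.5902
step 1: (k=1,j=0): S=56.8570, K−S=17.3430, hold=17.0531 ⇒ V=17.3430 exercise | (k=1,j=1): S=71.8155, K−S=2.3845, hold=6.8829 ⇒ V=6.8829 continue  boundary S*=56.8570
step 0: (k=0,j=0): S=63.9000, K−S=10.3000, hold=11.8532 ⇒ V=11.8532 continue  boundary S*=-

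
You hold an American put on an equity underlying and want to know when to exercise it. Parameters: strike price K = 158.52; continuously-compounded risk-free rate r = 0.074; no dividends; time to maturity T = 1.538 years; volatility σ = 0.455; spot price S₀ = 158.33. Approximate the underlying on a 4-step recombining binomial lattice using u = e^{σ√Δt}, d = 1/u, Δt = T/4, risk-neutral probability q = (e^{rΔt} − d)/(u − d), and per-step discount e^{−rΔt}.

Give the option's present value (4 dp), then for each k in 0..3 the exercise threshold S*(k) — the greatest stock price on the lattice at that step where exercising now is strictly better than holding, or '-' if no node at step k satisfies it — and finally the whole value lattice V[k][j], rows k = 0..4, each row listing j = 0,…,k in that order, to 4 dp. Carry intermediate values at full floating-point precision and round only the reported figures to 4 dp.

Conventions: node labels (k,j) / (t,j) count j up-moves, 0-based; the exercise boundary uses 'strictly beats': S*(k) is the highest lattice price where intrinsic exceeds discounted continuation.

price = 26.8091
boundary = - - 90.0539 119.4078
tree:
26.8091
43.8205 10.0206
68.4661 19.7972 0.0485
90.6040 39.1122 0.0960 0.0000
107.2998 68.4661 0.1900 0.0000 0.0000

Δt=0.38450, u=1.32596, d=0.75417, q=0.48041, disc=e^(-rΔt)=0.97195
k=4 terminal: V=max(K-S,0) → 107.2998 68.4661 0.1900 0.0000 0.0000
k=3: j=0 S=67.9160 intr=90.6040 cont=86.1572 V=90.6040[EX]; j=1 S=119.4078 intr=39.1122 cont=34.6654 V=39.1122[EX]; j=2 S=209.9392 intr=0.0000 cont=0.0960 V=0.0960[hold]; j=3 S=369.1088 intr=0.0000 cont=0.0000 V=0.0000[hold]  S*(3)=119.4078
k=2: j=0 S=90.0539 intr=68.4661 cont=64.0193 V=68.4661[EX]; j=1 S=158.3300 intr=0.1900 cont=19.7972 V=19.7972[hold]; j=2 S=278.3710 intr=0.0000 cont=0.0485 V=0.0485[hold]  S*(2)=90.0539
k=1: j=0 S=119.4078 intr=39.1122 cont=43.8205 V=43.8205[hold]; j=1 S=209.9392 intr=0.0000 cont=10.0206 V=10.0206[hold]  S*(1)=-
k=0: j=0 S=158.3300 intr=0.1900 cont=26.8091 V=26.8091[hold]  S*(0)=-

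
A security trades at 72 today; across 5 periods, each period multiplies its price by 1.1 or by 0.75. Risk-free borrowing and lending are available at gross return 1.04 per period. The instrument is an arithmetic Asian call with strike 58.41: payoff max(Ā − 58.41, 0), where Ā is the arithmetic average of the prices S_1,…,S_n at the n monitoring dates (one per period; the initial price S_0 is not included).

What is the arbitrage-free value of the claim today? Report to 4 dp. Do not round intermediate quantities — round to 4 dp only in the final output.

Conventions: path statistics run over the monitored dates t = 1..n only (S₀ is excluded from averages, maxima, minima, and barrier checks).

price = 19.2425

With p* = (R−d)/(u−d) = 0.8286, sum probability × payoff across the paths and divide by R^5.
Enumerate all 2^5 = 32 price paths (U = up ×1.1, D = down ×0.75); each path with k up-moves has probability p*^k·(1−p*)^(5−k).
DDDDD: Ā=32.9484, payoff=0.0000, prob=0.000148
UDDDD: Ā=48.3244, payoff=0.0000, prob=0.000716
DUDDD: Ā=43.2844, payoff=0.0000, prob=0.000716
UUDDD: Ā=63.4838, payoff=5.0738, prob=0.003459
DDUDD: Ā=39.5044, payoff=0.0000, prob=0.000716
UDUDD: Ā=57.9397, payoff=0.0000, prob=0.003459
DUUDD: Ā=52.8997, payoff=0.0000, prob=0.003459
UUUDD: Ā=77.5863, payoff=19.1763, prob=0.016717
DDDUD: Ā=36.6694, payoff=0.0000, prob=0.000716
UDDUD: Ā=53.7818, payoff=0.0000, prob=0.003459
DUDUD: Ā=48.7418, payoff=0.0000, prob=0.003459
UUDUD: Ā=71.4879, payoff=13.0779, prob=0.016717
DDUUD: Ā=44.9618, payoff=0.0000, prob=0.003459
UDUUD: Ā=65.9439, payoff=7.5339, prob=0.016717
DUUUD: Ā=60.9039, payoff=2.4939, prob=0.016717
UUUUD: Ā=89.3257, payoff=30.9157, prob=0.080798
DDDDU: Ā=34.5431, payoff=0.0000, prob=0.000716
UDDDU: Ā=50.6632, payoff=0.0000, prob=0.003459
DUDDU: Ā=45.6232, payoff=0.0000, prob=0.003459
UUDDU: Ā=66.9141, payoff=8.5041, prob=0.016717
DDUDU: Ā=41.8432, payoff=0.0000, prob=0.003459
UDUDU: Ā=61.3701, payoff=2.9601, prob=0.016717
DUUDU: Ā=56.3301, payoff=0.0000, prob=0.016717
UUUDU: Ā=82.6175, payoff=24.2075, prob=0.080798
DDDUU: Ā=39.0082, payoff=0.0000, prob=0.003459
UDDUU: Ā=57.2121, payoff=0.0000, prob=0.016717
DUDUU: Ā=52.1721, payoff=0.0000, prob=0.016717
UUDUU: Ā=76.5191, payoff=18.1091, prob=0.080798
DDUUU: Ā=48.3921, payoff=0.0000, prob=0.016717
UDUUU: Ā=70.9751, payoff=12.5651, prob=0.080798
DUUUU: Ā=65.9351, payoff=7.5251, prob=0.080798
UUUUU: Ā=96.7048, payoff=38.2948, prob=0.390526
Price = Σ prob·payoff / R^5 = 23.411430 / 1.216653 = 19.2425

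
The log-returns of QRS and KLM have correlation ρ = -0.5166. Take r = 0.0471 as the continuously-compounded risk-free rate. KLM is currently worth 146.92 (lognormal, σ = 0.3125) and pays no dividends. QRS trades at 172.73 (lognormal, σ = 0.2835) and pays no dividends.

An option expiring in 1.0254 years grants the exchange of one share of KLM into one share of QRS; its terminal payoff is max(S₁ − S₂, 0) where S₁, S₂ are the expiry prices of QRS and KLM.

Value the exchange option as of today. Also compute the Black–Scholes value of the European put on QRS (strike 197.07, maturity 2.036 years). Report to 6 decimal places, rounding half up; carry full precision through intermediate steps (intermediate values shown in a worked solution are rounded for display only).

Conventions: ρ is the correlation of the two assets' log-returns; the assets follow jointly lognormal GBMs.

exchange price = 47.563253
price(QRS put K=197.07) = 31.462383

σ_eff = √(σ₁² + σ₂² − 2ρσ₁σ₂) = √(0.2835² + 0.3125² − 2·-0.5166·0.2835·0.3125) = 0.519195
d₁ = (ln(S₁/S₂) + (q₂ − q₁ + σ_eff²/2)T) / (σ_eff√T) = (ln(172.73/146.92) + (0.0 − 0.0 + 0.134782)·1.0254) / 0.525748 = 0.570705
d₂ = d₁ − σ_eff√T = 0.570705 − 0.525748 = 0.044957
N(d₁) = 0.715900,  N(d₂) = 0.517929
V = S₁·e^{−q₁T}·N(d₁) − S₂·e^{−q₂T}·N(d₂) = 123.657433 − 76.094180 = 47.563253
[vanilla: QRS put K=197.07]
σ√T = 0.2835·√2.036 = 0.404522
d₁ = (ln(S/K) + (r+σ²/2)T) / (σ√T) = (ln(172.73/197.07) + (0.0471+0.2835²/2)·2.036) / 0.404522 = (-0.131829 + 0.177715) / 0.404522 = 0.113431
d₂ = d₁ − σ√T = 0.113431 − 0.404522 = -0.291091
e^{−rT} = 0.908559
N(−d₁) = 0.454845,  N(−d₂) = 0.614509
price = K·e^{−rT}·N(−d₂) − S·N(−d₁) = 110.027675 − 78.565292 = 31.462383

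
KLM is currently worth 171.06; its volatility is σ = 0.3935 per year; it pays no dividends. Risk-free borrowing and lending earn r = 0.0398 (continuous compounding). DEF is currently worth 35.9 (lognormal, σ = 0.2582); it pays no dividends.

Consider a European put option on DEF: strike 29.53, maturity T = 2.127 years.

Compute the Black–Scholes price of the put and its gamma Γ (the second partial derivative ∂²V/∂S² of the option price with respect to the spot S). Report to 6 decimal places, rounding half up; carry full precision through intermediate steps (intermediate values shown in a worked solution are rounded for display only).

price = 1.543059
Γ = 0.019118

σ√T = 0.2582·√2.127 = 0.376565
d₁ = (ln(S/K) + (r+σ²/2)T) / (σ√T) = (ln(35.9/29.53) + (0.0398+0.2582²/2)·2.127) / 0.376565 = (0.195331 + 0.155555) / 0.376565 = 0.931807
d₂ = d₁ − σ√T = 0.931807 − 0.376565 = 0.555242
e^{−rT} = 0.918830
N(−d₁) = 0.175718,  N(−d₂) = 0.289365
Put price V = K·e^{−rT}·N(−d₂) − S·N(−d₁) = 7.851343 − 6.308284 = 1.543059
φ(d₁) = (1/√(2π))·e^{−d₁²/2} = 0.258446
Γ = φ(d₁) / (S·σ·√T) = 0.019118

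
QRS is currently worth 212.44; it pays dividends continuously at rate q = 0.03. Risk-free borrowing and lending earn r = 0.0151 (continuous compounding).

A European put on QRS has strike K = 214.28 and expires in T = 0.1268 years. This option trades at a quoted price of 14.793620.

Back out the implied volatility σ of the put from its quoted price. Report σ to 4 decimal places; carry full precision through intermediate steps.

sigma = 0.4520

At σ = 0.4520 the Black–Scholes value reproduces the quote:
σ√T = 0.452·√0.1268 = 0.160953
d₁ = (ln(S/K) + (r−q+σ²/2)T) / (σ√T) = (ln(212.44/214.28) + (0.0151−0.03+0.452²/2)·0.1268) / 0.160953 = (-0.008624 + 0.011064) / 0.160953 = 0.015157
d₂ = d₁ − σ√T = 0.015157 − 0.160953 = -0.145796
e^{−rT} = 0.998087
e^{−qT} = 0.996203
N(−d₁) = 0.493953,  N(−d₂) = 0.557959
V = K·e^{−rT}·N(−d₂) − S·e^{−qT}·N(−d₁) = 119.330667 − 104.537047 = 14.793620 (equal to the quote); since ∂V/∂σ > 0 for all σ, the implied volatility is unique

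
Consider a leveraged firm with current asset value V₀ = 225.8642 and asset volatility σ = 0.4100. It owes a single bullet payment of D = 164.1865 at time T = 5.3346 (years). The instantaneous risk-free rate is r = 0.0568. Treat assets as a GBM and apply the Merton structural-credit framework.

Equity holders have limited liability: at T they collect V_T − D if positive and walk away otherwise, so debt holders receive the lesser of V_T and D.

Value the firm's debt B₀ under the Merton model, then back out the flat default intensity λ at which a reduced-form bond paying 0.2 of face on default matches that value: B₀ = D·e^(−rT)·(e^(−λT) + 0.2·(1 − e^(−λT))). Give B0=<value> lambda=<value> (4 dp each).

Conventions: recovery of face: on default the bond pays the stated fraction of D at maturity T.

B0=98.6296 lambda=0.0498

Work the structural quantities from V₀ = 225.8642 against face 164.1865:
d₁ = [ln(V₀/D) + (r + σ²/2)T] / (σ√T)
   = [ln(225.8642/164.1865) + (0.0568 + 0.5·0.4100²)·5.3346] / (0.4100·√5.3346)
   = [0.318931 + 0.751378] / 0.946967 = 1.130250
d₂ = d₁ − σ√T = 1.130250 − 0.946967 = 0.183283
N(d₁) = 0.870815,  N(d₂) = 0.572712,  e^(−rT) = 0.738595
E₀ = V₀·N(d₁) − D·e^(−rT)·N(d₂)
   = 225.8642·0.870815 − 164.1865·0.738595·0.572712 = 127.234552
B₀ = V₀ − E₀ = 225.8642 − 127.234552 = 98.629648
e^(−λT) = (B₀·e^(rT)/D − 0.2)/(1 − 0.2) = (98.6296·1.353922/164.1865 − 0.2)/0.8 = 0.76665444
λ = −ln(0.76665444)/5.3346 = 0.049811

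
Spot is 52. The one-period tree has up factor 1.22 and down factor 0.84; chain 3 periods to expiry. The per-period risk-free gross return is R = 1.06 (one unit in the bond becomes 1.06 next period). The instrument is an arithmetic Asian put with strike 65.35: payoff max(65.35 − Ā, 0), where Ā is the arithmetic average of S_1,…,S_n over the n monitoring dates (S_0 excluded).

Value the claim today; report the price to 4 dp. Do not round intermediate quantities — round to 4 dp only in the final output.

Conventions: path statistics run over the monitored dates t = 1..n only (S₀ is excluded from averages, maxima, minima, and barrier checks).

Under the martingale measure an up-move has probability p* = 0.5789; value the claim as the probability-weighted average of per-path payoffs, discounted 3 periods at R = 1.06.
Enumerate all 2^3 = 8 price paths (U = up ×1.22, D = down ×0.84); each path with k up-moves has probability p*^k·(1−p*)^(3−k).
DDD: Ā=37.0639, payoff=28.2861, prob=0.074646
UDD: Ā=53.8310, payoff=11.5190, prob=0.102639
DUD: Ā=47.2443, payoff=18.1057, prob=0.102639
UUD: Ā=68.6167, payoff=0.0000, prob=0.141128
DDU: Ā=41.7115, payoff=23.6385, prob=0.102639
UDU: Ā=60.5810, payoff=4.7690, prob=0.141128
DUU: Ā=53.9943, payoff=11.3557, prob=0.141128
UUU: Ā=78.4203, payoff=0.0000, prob=0.194052
Price = Σ prob·payoff / R^3 = 9.853993 / 1.191016 = 8.2736

price = 8.2736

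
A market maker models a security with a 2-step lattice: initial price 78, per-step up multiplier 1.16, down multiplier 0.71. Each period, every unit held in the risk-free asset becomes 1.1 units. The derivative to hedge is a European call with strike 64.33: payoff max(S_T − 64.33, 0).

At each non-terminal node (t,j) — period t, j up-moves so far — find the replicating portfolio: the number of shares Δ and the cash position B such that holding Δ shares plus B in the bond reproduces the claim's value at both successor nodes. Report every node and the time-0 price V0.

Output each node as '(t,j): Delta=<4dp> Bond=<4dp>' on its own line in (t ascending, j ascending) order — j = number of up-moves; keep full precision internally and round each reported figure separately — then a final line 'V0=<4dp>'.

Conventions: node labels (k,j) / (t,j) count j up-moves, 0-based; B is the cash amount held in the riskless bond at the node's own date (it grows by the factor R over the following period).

(0,0): Delta=0.9119 Bond=-45.9119
(1,0): Delta=0.0000 Bond=0.0000
(1,1): Delta=0.9978 Bond=-58.2728
V0=25.2192

Risk-neutral probability p* = (R−d)/(u−d) = (1.1−0.71)/(1.16−0.71) = 0.8667.
Payoffs at expiry: V(2,0)=0.0000, V(2,1)=0.0000, V(2,2)=40.6268
Node (1,0) S=55.3800: V=(p*·0.0000+(1−p*)·0.0000)/1.1=0.0000; Δ=(0.0000−0.0000)/(64.2408−39.3198)=0.0000; B=V−Δ·S=0.0000
Node (1,1) S=90.4800: V=(p*·40.6268+(1−p*)·0.0000)/1.1=32.0090; Δ=(40.6268−0.0000)/(104.9568−64.2408)=0.9978; B=V−Δ·S=-58.2728
Node (0,0) S=78.0000: V=(p*·32.0090+(1−p*)·0.0000)/1.1=25.2192; Δ=(32.0090−0.0000)/(90.4800−55.3800)=0.9119; B=V−Δ·S=-45.9119
Verification: the root portfolio costs Δ(0,0)·S0 + B(0,0) = 25.2192, matching V0.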